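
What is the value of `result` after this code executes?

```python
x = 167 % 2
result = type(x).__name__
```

x is int; result = 'int'

'int'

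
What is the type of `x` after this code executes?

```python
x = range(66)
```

range() returns a range object

range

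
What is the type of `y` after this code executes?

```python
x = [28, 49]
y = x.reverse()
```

list.reverse() returns None

NoneType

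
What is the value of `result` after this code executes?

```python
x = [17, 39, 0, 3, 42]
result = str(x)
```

x = [17, 39, 0, 3, 42]; result = '[17, 39, 0, 3, 42]'

'[17, 39, 0, 3, 42]'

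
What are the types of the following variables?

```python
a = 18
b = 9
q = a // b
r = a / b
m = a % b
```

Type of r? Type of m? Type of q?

/ returns float; % of ints returns int; // returns int

float, int, int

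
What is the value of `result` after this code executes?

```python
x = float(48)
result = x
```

x = 48.0; result = 48.0

48.0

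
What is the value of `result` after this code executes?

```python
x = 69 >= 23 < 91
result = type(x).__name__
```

x is bool; result = 'bool'

'bool'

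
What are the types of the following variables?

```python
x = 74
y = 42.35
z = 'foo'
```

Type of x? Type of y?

x is assigned a bare integer (no decimal point), so it is an int; y is assigned a number with a decimal point, so it is a float

int, float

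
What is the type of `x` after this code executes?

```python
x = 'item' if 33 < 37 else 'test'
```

Both branches of conditional are str

str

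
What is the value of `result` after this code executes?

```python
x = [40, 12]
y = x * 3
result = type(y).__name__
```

x is list; y is list; result = 'list'

'list'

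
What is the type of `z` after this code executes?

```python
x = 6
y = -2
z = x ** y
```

int ** negative = float

float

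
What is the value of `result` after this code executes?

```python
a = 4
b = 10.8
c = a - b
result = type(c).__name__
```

a is int; b is float; c is float; result = 'float'

'float'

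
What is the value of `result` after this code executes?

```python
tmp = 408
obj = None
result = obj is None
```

tmp = 408; obj = None; result = True

True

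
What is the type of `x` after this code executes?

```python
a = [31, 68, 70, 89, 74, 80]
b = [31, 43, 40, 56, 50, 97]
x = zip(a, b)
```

zip() returns a zip object

zip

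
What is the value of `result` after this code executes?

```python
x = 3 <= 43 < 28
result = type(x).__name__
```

x is bool; result = 'bool'

'bool'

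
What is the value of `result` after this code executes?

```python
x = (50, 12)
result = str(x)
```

x = (50, 12); result = '(50, 12)'

'(50, 12)'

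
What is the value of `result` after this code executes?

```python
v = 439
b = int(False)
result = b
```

v = 439; b = 0; result = 0

0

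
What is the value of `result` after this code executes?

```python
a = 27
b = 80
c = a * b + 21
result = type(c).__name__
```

a is int; b is int; c is int; result = 'int'

'int'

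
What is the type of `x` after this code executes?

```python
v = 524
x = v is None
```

'is' comparison returns bool

bool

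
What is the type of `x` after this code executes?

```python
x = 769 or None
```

'or' returns first truthy value

int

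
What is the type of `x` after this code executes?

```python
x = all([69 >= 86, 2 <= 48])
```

all() returns bool

bool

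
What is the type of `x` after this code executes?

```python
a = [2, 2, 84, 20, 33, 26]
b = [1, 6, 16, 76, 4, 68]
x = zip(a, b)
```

zip() returns a zip object

zip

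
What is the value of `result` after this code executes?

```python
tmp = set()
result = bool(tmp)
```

tmp = set(); result = False

False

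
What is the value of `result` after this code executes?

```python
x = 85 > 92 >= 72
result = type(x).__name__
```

x is bool; result = 'bool'

'bool'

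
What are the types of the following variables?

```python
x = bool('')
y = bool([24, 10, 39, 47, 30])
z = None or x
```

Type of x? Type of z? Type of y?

bool() returns bool; None or bool returns the bool; bool() returns bool

bool, bool, bool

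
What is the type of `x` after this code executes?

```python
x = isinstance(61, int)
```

isinstance() returns bool

bool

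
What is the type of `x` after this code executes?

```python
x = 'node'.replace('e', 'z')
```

str.replace() returns str

str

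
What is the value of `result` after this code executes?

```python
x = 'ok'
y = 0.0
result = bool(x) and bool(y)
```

x = 'ok'; y = 0.0; result = False

False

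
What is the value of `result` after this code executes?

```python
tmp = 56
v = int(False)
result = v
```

tmp = 56; v = 0; result = 0

0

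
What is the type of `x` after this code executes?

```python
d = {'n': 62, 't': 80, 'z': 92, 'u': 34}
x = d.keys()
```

.keys() returns dict_keys view

dict_keys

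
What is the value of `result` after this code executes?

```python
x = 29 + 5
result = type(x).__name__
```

x is int; result = 'int'

'int'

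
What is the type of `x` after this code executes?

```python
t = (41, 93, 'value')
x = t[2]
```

Index 2 of tuple is a str literal

str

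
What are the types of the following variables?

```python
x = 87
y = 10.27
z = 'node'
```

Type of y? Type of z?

y is assigned a number with a decimal point, so it is a float; z is assigned a quoted string literal, so it is a str

float, str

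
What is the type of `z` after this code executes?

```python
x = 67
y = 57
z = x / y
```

int / int = float

float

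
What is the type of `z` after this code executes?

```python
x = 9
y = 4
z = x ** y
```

positive int ** positive int = int

int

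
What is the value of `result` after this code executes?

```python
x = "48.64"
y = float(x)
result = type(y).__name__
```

x is str; y is float; result = 'float'

'float'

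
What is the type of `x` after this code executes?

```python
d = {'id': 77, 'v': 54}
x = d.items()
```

dict.items() returns dict_items view

dict_items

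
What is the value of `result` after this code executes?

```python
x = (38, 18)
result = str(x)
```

x = (38, 18); result = '(38, 18)'

'(38, 18)'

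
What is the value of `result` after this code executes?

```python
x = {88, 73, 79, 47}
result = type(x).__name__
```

x is set; result = 'set'

'set'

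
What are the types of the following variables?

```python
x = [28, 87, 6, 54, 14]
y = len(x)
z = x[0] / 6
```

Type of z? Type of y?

int / int = float; len() returns int

float, int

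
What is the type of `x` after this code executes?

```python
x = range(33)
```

range() returns a range object

range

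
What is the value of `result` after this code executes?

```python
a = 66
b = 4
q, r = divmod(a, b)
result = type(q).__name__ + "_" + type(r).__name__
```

a is int; b is int; q is int; r is int; result = 'int_int'

'int_int'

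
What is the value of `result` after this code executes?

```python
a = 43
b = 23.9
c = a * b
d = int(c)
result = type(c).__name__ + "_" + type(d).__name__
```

a is int; b is float; c is float; d is int; result = 'float_int'

'float_int'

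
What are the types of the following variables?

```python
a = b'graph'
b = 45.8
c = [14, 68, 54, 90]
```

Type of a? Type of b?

a is assigned a bytes literal (b'...' prefix); b is assigned a number with a decimal point, so it is a float

bytes, float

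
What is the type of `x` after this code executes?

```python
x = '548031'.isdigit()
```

str.isdigit() returns bool

bool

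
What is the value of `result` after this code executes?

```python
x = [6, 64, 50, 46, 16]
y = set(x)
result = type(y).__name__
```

x is list; y is set; result = 'set'

'set'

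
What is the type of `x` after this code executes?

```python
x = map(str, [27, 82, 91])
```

map() returns a map object

map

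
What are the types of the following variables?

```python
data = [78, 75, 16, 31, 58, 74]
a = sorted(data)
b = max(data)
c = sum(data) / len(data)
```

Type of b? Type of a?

max of ints returns int; sorted() returns list

int, list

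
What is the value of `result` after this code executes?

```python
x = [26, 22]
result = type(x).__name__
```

x is list; result = 'list'

'list'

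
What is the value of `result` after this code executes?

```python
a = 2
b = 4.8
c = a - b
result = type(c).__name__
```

a is int; b is float; c is float; result = 'float'

'float'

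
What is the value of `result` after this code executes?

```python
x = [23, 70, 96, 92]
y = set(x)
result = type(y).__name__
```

x is list; y is set; result = 'set'

'set'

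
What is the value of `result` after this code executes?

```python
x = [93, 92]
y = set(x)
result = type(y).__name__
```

x is list; y is set; result = 'set'

'set'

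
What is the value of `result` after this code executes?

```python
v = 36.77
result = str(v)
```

v = 36.77; result = '36.77'

'36.77'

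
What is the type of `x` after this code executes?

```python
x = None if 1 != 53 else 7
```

1 != 53 is True, so the if branch is taken

NoneType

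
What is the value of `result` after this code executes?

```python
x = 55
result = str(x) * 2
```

x = 55; result = '5555'

'5555'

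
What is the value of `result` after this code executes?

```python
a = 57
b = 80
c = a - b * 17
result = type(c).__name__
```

a is int; b is int; c is int; result = 'int'

'int'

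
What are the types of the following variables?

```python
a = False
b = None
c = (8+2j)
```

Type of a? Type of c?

a is assigned the constant False, which has type bool; c is assigned (8+2j), an int plus an imaginary literal (j suffix), which evaluates to complex

bool, complex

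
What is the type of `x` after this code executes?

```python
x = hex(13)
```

hex() returns str representation

str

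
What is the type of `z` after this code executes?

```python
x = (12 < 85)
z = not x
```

'not' returns bool

bool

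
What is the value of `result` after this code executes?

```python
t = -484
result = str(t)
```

t = -484; result = '-484'

'-484'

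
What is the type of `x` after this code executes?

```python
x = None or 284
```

'or' with None returns the other truthy value

int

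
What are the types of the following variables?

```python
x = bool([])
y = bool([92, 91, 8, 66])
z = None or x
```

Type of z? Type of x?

None or bool returns the bool; bool() returns bool

bool, bool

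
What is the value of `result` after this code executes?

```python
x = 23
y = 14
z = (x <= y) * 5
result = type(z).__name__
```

x is int; y is int; z is int; result = 'int'

'int'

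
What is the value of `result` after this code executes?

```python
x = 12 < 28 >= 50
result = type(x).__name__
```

x is bool; result = 'bool'

'bool'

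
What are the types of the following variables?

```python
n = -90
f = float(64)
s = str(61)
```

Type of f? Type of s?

f is assigned the result of calling float(), which returns a float; s is assigned the result of calling str(), which returns a str

float, str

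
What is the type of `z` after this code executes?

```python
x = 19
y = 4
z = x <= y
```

Comparison returns bool

bool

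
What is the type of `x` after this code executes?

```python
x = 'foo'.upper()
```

str.upper() returns str

str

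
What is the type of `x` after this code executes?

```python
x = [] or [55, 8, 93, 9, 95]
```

'or' returns first truthy value (list)

list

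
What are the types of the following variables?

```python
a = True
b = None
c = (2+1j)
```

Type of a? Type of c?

a is assigned the constant True, which has type bool; c is assigned (2+1j), an int plus an imaginary literal (j suffix), which evaluates to complex

bool, complex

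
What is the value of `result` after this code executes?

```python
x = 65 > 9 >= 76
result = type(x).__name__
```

x is bool; result = 'bool'

'bool'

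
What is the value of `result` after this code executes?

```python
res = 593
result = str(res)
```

res = 593; result = '593'

'593'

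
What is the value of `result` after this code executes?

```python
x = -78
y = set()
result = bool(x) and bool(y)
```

x = -78; y = set(); result = False

False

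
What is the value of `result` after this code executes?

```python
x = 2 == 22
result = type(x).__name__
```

x is bool; result = 'bool'

'bool'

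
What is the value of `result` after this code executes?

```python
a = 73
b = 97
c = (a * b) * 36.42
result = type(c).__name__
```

a is int; b is int; c is float; result = 'float'

'float'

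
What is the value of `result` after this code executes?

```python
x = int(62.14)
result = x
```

x = 62; result = 62

62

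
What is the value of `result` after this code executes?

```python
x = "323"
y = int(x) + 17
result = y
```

x = '323'; y = 340; result = 340

340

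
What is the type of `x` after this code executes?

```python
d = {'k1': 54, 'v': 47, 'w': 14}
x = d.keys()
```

.keys() returns dict_keys view

dict_keys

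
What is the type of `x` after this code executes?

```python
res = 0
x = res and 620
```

'and' returns first falsy value (0 is int)

int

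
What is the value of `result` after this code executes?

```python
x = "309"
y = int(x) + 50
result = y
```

x = '309'; y = 359; result = 359

359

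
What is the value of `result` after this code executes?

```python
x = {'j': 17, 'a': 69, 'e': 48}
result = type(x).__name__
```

x is dict; result = 'dict'

'dict'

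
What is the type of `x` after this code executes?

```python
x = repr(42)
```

repr() returns str

str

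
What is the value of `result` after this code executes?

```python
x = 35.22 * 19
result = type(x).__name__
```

x is float; result = 'float'

'float'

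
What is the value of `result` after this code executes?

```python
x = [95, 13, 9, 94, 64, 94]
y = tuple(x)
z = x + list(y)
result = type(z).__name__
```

x is list; y is tuple; z is list; result = 'list'

'list'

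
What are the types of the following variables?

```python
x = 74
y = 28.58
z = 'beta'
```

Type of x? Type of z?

x is assigned a bare integer (no decimal point), so it is an int; z is assigned a quoted string literal, so it is a str

int, str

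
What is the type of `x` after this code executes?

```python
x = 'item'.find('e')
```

str.find() returns int index

int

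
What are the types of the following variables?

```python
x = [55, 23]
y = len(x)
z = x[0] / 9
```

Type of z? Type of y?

int / int = float; len() returns int

float, int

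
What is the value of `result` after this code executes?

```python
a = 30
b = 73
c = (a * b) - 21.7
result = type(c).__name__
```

a is int; b is int; c is float; result = 'float'

'float'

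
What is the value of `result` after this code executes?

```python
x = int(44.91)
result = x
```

x = 44; result = 44

44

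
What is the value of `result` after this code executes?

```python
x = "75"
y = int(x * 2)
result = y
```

x = '75'; y = 7575; result = 7575

7575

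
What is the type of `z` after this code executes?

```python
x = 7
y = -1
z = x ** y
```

int ** negative = float

float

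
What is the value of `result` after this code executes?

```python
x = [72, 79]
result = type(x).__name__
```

x is list; result = 'list'

'list'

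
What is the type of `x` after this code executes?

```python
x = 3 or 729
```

'or' returns first truthy value (int)

int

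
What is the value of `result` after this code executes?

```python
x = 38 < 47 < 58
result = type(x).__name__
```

x is bool; result = 'bool'

'bool'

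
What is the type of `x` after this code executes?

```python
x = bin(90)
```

bin() returns str representation

str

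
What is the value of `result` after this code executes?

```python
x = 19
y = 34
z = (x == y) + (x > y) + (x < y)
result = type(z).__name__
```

x is int; y is int; z is int; result = 'int'

'int'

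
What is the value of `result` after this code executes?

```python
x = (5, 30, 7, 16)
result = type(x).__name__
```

x is tuple; result = 'tuple'

'tuple'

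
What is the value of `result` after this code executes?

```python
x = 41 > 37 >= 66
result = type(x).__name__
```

x is bool; result = 'bool'

'bool'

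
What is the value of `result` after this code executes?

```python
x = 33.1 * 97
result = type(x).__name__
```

x is float; result = 'float'

'float'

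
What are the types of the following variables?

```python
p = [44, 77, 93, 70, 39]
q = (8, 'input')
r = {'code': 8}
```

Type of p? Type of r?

p is assigned a list literal (square brackets); r is assigned a dict literal ({key: value})

list, dict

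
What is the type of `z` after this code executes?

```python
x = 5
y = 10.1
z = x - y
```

int - float = float

float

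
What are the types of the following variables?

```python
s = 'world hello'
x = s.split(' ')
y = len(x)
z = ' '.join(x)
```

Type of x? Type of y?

str.split() returns list; len() returns int

list, int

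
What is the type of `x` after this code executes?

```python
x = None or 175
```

'or' with None returns the other truthy value

int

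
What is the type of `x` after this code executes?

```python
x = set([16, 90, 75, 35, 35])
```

set() constructor returns set

set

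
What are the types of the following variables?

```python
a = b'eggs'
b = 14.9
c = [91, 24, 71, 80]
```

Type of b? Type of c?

b is assigned a number with a decimal point, so it is a float; c is assigned a list literal (square brackets)

float, list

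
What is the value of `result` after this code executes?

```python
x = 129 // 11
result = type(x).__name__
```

x is int; result = 'int'

'int'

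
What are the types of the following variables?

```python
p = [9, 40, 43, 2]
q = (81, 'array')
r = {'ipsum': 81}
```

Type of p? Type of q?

p is assigned a list literal (square brackets); q is assigned a tuple (parenthesized, comma-separated values)

list, tuple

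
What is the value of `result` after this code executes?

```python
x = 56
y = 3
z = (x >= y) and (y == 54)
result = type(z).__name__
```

x is int; y is int; z is bool; result = 'bool'

'bool'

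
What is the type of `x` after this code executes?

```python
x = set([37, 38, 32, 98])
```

set() constructor returns set

set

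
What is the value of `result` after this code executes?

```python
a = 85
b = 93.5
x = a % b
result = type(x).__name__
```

a is int; b is float; x is float; result = 'float'

'float'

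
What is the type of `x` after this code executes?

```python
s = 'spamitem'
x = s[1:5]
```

Slicing a str returns str

str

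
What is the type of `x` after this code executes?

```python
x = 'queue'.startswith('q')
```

str.startswith() returns bool

bool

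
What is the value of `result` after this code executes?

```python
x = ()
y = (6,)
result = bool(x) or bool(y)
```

x = (); y = (6,); result = True

True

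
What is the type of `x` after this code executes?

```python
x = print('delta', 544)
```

print() returns None

NoneType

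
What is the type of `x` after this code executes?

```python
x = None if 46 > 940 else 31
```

46 > 940 is False, so the else branch is taken

int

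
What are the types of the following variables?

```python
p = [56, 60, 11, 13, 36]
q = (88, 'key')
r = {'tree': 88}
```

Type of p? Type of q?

p is assigned a list literal (square brackets); q is assigned a tuple (parenthesized, comma-separated values)

list, tuple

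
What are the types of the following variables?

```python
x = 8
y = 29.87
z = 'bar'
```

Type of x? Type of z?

x is assigned a bare integer (no decimal point), so it is an int; z is assigned a quoted string literal, so it is a str

int, str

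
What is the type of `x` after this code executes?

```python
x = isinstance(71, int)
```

isinstance() returns bool

bool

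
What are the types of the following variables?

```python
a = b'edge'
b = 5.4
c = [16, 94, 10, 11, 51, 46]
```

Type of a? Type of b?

a is assigned a bytes literal (b'...' prefix); b is assigned a number with a decimal point, so it is a float

bytes, float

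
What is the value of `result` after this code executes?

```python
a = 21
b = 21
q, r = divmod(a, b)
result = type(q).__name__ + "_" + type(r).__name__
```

a is int; b is int; q is int; r is int; result = 'int_int'

'int_int'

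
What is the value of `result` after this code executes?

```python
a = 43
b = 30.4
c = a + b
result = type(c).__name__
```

a is int; b is float; c is float; result = 'float'

'float'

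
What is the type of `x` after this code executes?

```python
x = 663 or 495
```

'or' returns first truthy value (int)

int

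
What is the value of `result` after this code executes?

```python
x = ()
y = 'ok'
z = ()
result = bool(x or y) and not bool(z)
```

x = (); y = 'ok'; z = (); result = True

True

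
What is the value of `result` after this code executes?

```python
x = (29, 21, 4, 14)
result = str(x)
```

x = (29, 21, 4, 14); result = '(29, 21, 4, 14)'

'(29, 21, 4, 14)'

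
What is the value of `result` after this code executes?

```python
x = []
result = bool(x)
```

x = []; result = False

False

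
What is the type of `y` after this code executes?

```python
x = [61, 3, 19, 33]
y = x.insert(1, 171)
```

list.insert() returns None

NoneType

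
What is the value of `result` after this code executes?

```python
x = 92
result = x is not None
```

x = 92; result = True

True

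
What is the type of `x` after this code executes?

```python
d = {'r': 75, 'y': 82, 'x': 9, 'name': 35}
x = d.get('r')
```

dict.get() returns value type when found

int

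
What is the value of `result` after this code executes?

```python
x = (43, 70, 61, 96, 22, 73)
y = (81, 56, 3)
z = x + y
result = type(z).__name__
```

x is tuple; y is tuple; z is tuple; result = 'tuple'

'tuple'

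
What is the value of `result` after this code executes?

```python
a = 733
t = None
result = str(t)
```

a = 733; t = None; result = 'None'

'None'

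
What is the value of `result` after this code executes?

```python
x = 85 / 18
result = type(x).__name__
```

x is float; result = 'float'

'float'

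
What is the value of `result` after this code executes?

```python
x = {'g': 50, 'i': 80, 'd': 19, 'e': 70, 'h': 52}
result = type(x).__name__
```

x is dict; result = 'dict'

'dict'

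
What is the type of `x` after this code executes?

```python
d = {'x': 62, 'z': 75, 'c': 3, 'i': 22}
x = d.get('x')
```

dict.get() returns value type when found

int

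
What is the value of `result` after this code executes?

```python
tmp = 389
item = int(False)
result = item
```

tmp = 389; item = 0; result = 0

0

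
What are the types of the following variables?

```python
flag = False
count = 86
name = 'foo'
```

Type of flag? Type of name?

flag is assigned the constant False, which has type bool; name is assigned a quoted string literal, so it is a str

bool, str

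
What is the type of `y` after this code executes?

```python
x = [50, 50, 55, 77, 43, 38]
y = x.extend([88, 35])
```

list.extend() returns None

NoneType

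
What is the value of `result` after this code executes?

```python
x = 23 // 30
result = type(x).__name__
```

x is int; result = 'int'

'int'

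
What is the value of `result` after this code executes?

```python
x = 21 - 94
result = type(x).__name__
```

x is int; result = 'int'

'int'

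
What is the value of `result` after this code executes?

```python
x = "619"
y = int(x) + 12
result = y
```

x = '619'; y = 631; result = 631

631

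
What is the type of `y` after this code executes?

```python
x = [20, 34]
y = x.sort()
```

list.sort() returns None (mutates in place)

NoneType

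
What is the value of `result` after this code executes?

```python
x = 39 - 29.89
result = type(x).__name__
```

x is float; result = 'float'

'float'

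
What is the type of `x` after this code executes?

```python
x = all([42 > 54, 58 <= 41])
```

all() returns bool

bool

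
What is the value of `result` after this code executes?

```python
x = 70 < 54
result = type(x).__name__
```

x is bool; result = 'bool'

'bool'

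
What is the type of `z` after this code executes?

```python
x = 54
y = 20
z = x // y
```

int // int = int

int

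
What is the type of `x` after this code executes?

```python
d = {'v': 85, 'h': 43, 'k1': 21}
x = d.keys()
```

.keys() returns dict_keys view

dict_keys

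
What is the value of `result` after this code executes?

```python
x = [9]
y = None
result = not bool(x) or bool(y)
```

x = [9]; y = None; result = False

False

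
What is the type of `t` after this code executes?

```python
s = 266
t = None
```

None has type NoneType

NoneType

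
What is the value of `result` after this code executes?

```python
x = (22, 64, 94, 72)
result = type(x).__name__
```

x is tuple; result = 'tuple'

'tuple'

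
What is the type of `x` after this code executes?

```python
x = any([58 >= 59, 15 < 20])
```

any() returns bool

bool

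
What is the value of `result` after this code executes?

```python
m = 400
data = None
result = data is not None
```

m = 400; data = None; result = False

False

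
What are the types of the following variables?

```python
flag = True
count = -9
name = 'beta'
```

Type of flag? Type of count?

flag is assigned the constant True, which has type bool; count is assigned a bare integer (no decimal point), so it is an int

bool, int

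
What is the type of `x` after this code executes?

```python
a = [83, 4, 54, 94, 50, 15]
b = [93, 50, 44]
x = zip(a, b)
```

zip() returns a zip object

zip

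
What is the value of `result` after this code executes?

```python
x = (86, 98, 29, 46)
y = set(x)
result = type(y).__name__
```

x is tuple; y is set; result = 'set'

'set'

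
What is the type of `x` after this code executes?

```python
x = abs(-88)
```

abs() of int returns int

int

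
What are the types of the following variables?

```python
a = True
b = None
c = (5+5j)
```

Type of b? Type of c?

b is assigned None, whose type is NoneType; c is assigned (5+5j), an int plus an imaginary literal (j suffix), which evaluates to complex

NoneType, complex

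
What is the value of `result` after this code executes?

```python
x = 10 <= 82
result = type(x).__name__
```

x is bool; result = 'bool'

'bool'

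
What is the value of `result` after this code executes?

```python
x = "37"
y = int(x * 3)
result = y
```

x = '37'; y = 373737; result = 373737

373737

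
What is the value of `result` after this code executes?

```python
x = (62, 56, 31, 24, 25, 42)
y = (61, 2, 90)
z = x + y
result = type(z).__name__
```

x is tuple; y is tuple; z is tuple; result = 'tuple'

'tuple'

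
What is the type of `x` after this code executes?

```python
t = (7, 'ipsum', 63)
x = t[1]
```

Index 1 of tuple is a str literal

str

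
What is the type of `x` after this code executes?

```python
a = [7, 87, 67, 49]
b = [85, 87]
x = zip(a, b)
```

zip() returns a zip object

zip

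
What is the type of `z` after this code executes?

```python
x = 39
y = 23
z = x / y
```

int / int = float

float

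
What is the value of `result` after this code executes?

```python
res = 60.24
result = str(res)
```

res = 60.24; result = '60.24'

'60.24'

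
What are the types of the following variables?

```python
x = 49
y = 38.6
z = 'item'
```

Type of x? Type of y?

x is assigned a bare integer (no decimal point), so it is an int; y is assigned a number with a decimal point, so it is a float

int, float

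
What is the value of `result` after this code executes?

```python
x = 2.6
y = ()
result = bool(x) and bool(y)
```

x = 2.6; y = (); result = False

False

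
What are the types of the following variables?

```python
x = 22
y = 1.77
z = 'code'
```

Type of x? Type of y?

x is assigned a bare integer (no decimal point), so it is an int; y is assigned a number with a decimal point, so it is a float

int, float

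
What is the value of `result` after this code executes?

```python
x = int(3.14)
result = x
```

x = 3; result = 3

3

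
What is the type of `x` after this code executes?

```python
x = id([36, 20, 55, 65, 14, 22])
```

id() returns int

int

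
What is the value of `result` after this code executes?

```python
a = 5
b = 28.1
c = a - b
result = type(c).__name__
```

a is int; b is float; c is float; result = 'float'

'float'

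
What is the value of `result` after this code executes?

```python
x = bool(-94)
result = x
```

x = True; result = True

True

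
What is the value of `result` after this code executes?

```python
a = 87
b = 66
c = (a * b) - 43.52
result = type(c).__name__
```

a is int; b is int; c is float; result = 'float'

'float'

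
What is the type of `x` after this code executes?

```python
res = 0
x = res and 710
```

'and' returns first falsy value (0 is int)

int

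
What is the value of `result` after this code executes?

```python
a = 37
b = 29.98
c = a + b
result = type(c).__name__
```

a is int; b is float; c is float; result = 'float'

'float'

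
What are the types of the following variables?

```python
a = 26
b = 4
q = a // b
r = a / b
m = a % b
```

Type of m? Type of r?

% of ints returns int; / returns float

int, float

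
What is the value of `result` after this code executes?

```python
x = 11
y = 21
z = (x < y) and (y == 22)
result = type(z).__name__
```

x is int; y is int; z is bool; result = 'bool'

'bool'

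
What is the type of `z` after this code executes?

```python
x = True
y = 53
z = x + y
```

bool + int = int (bool is subclass of int)

int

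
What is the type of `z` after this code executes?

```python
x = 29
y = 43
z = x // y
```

int // int = int

int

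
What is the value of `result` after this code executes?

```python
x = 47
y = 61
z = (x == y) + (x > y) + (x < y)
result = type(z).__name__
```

x is int; y is int; z is int; result = 'int'

'int'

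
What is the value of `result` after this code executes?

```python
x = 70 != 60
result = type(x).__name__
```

x is bool; result = 'bool'

'bool'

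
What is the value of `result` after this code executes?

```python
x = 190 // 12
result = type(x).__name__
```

x is int; result = 'int'

'int'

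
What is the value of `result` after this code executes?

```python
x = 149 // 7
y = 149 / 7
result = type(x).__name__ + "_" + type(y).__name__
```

x is int; y is float; result = 'int_float'

'int_float'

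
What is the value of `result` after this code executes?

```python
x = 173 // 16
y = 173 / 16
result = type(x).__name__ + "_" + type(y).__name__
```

x is int; y is float; result = 'int_float'

'int_float'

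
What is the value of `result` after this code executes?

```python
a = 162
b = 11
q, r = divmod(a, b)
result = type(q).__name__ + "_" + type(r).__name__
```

a is int; b is int; q is int; r is int; result = 'int_int'

'int_int'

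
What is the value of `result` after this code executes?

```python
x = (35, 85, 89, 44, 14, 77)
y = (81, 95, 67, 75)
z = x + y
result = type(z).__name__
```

x is tuple; y is tuple; z is tuple; result = 'tuple'

'tuple'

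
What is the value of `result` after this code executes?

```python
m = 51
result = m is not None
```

m = 51; result = True

True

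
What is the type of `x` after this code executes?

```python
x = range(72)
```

range() returns a range object

range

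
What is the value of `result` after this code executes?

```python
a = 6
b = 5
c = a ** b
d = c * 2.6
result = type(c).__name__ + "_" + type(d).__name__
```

a is int; b is int; c is int; d is float; result = 'int_float'

'int_float'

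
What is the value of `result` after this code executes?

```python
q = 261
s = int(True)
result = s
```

q = 261; s = 1; result = 1

1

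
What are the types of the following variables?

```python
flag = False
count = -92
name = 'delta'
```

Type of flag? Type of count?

flag is assigned the constant False, which has type bool; count is assigned a bare integer (no decimal point), so it is an int

bool, int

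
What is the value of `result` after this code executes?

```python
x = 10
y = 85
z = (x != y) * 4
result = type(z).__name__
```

x is int; y is int; z is int; result = 'int'

'int'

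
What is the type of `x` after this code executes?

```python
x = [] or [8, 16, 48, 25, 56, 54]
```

'or' returns first truthy value (list)

list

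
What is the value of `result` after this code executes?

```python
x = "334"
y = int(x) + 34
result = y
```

x = '334'; y = 368; result = 368

368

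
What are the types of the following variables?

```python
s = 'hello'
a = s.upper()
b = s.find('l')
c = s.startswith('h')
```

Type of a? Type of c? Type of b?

upper() returns str; startswith() returns bool; find() returns int

str, bool, int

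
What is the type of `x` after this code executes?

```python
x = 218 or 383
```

'or' returns first truthy value (int)

int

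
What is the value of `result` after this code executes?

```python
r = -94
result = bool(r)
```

r = -94; result = True

True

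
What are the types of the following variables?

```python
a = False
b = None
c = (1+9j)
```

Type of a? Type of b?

a is assigned the constant False, which has type bool; b is assigned None, whose type is NoneType

bool, NoneType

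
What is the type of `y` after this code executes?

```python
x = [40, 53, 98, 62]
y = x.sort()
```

list.sort() returns None (mutates in place)

NoneType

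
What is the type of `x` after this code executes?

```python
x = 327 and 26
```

'and' with truthy values returns last operand (int)

int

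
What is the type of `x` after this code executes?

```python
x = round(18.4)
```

round() with no decimal places returns int

int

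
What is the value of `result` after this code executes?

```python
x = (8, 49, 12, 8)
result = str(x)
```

x = (8, 49, 12, 8); result = '(8, 49, 12, 8)'

'(8, 49, 12, 8)'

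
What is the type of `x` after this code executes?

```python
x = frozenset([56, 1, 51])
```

frozenset() returns frozenset

frozenset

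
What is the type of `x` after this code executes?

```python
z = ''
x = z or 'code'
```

'or' returns first truthy value (str)

str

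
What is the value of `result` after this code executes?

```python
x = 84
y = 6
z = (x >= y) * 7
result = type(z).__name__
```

x is int; y is int; z is int; result = 'int'

'int'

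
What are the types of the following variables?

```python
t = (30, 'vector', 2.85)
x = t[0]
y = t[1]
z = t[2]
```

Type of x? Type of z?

tuple[0] is int; tuple[2] is float

int, float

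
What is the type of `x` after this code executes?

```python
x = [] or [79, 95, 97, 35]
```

'or' returns first truthy value (list)

list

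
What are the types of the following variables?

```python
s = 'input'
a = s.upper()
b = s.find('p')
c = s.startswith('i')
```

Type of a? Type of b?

upper() returns str; find() returns int

str, int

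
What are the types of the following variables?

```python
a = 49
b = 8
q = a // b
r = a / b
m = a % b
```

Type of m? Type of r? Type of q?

% of ints returns int; / returns float; // returns int

int, float, int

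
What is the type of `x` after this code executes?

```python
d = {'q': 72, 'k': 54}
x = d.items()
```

dict.items() returns dict_items view

dict_items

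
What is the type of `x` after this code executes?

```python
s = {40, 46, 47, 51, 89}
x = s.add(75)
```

set.add() returns None (mutates in place)

NoneType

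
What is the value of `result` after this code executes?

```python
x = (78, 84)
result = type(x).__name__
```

x is tuple; result = 'tuple'

'tuple'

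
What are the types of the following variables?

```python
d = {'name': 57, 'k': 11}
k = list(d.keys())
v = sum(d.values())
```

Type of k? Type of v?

list() converts to list; sum of ints is int

list, int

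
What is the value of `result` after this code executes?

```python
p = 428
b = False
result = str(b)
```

p = 428; b = False; result = 'False'

'False'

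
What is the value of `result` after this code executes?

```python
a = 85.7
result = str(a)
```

a = 85.7; result = '85.7'

'85.7'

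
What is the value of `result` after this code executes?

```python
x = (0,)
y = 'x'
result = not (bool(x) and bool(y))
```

x = (0,); y = 'x'; result = False

False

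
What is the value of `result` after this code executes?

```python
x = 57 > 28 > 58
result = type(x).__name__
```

x is bool; result = 'bool'

'bool'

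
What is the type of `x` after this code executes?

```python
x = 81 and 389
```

'and' with truthy values returns last operand (int)

int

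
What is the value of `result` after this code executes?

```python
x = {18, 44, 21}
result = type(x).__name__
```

x is set; result = 'set'

'set'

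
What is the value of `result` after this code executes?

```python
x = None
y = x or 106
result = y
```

x = None; y = 106; result = 106

106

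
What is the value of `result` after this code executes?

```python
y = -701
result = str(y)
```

y = -701; result = '-701'

'-701'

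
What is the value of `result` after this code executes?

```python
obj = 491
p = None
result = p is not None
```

obj = 491; p = None; result = False

False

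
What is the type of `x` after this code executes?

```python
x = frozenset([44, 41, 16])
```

frozenset() returns frozenset

frozenset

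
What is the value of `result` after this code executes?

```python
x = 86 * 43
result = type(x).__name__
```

x is int; result = 'int'

'int'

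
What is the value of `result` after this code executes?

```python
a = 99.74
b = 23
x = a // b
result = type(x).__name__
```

a is float; b is int; x is float; result = 'float'

'float'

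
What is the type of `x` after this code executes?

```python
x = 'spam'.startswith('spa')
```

str.startswith() returns bool

bool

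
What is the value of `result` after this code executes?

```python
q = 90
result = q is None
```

q = 90; result = False

False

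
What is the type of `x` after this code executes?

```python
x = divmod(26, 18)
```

divmod() returns tuple of (quotient, remainder)

tuple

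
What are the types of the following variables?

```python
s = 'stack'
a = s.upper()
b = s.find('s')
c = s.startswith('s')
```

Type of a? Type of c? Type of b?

upper() returns str; startswith() returns bool; find() returns int

str, bool, int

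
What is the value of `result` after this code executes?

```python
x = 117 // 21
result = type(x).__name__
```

x is int; result = 'int'

'int'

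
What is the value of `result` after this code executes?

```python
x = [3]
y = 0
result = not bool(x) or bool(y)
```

x = [3]; y = 0; result = False

False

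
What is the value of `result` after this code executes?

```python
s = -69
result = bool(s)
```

s = -69; result = True

True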